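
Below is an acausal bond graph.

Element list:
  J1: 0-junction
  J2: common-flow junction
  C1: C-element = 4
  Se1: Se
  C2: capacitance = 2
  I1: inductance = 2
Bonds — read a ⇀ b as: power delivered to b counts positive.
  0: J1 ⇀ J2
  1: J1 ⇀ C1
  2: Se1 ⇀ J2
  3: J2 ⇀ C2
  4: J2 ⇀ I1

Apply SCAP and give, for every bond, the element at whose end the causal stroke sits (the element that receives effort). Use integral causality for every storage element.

#2 stroke→J2  (Se1: effort source, stroke at far end)
#1 stroke→J1  (prefer integral on C1)
#0 stroke→J2  (J1: bond 1 brought effort, rest push out)
#3 stroke→J2  (prefer integral on C2)
#4 stroke→I1  (J2: last free bond brings flow in)

b0 stroke→J2
b1 stroke→J1
b2 stroke→J2
b3 stroke→J2
b4 stroke→I1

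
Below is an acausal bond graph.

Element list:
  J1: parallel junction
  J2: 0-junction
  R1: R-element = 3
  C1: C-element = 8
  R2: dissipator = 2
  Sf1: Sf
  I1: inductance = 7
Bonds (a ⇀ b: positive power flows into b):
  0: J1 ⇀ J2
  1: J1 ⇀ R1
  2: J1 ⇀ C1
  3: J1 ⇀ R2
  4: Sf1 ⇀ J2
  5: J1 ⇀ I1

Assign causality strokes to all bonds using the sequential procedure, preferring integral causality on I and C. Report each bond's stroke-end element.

b0 stroke at J2
b1 stroke at R1
b2 stroke at J1
b3 stroke at R2
b4 stroke at Sf1
b5 stroke at I1

bond 4 stroke→Sf1  (Sf1 (Sf) sets flow on bond)
bond 0 stroke→J2  (J2 needs exactly one e-in)
bond 2 stroke→J1  (prefer integral on C1)
bond 1 stroke→R1  (J1 effort already set via bond 2)
bond 3 stroke→R2  (common-e at J1 fixed by 2)
bond 5 stroke→I1  (J1: bond 2 brought effort, rest push out)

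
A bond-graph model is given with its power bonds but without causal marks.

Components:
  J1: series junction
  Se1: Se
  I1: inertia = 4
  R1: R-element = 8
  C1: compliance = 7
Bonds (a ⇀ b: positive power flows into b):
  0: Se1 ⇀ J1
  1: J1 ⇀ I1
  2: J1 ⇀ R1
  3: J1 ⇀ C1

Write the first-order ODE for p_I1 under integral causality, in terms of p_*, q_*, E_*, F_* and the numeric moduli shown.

bond 0 |J1  (source Se1 imposes e)
bond 1 |I1  (prefer integral on I1)
bond 2 |J1  (J1: bond 1 brought flow, rest push out)
bond 3 |J1  (common-f at J1 fixed by 1)

dp_I1/dt = E_Se1 - 2*p_I1 - q_C1/7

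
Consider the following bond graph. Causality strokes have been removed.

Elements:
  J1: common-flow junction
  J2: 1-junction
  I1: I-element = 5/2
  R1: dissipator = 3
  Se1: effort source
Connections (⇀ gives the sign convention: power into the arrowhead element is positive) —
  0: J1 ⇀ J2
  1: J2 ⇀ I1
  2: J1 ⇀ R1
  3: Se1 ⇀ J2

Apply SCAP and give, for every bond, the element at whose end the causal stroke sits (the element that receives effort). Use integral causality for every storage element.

bond 0 →J2
bond 1 →I1
bond 2 →J1
bond 3 →J2

#3 stroke at J2  (Se1 fixes effort; stroke away)
#1 stroke at I1  (I1 outputs flow p/I1)
#0 stroke at J2  (J2: bond 1 brought flow, rest push out)
#2 stroke at J1  (J1 flow already set via bond 0)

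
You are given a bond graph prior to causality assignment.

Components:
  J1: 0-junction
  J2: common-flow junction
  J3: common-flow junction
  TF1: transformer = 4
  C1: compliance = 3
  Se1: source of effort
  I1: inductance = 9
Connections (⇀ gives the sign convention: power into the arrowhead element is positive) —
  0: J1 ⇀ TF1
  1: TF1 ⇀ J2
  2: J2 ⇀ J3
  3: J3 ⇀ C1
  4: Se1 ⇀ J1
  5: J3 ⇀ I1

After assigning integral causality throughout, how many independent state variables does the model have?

bond 4 →J1  (Se1: effort source, stroke at far end)
bond 0 →TF1  (J1: bond 4 brought effort, rest push out)
bond 1 →J2  (TF1: transformer flips bond 0)
bond 2 →J3  (closing 1-jn rule on J2)
bond 3 →J3  (prefer integral on C1)
bond 5 →I1  (J3: last free bond brings flow in)

2  (C1, I1 all integral)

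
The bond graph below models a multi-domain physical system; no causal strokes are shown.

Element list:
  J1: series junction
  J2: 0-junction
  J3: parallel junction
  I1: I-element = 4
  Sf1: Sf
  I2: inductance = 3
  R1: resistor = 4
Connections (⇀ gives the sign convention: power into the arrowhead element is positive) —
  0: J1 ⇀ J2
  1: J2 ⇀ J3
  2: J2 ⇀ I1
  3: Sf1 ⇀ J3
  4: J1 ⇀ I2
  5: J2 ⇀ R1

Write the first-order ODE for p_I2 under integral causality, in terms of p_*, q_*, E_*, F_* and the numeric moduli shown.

dp_I2/dt = -4*F_Sf1 + p_I1 - 4*p_I2/3

β3 →Sf1  (Sf1: flow source, stroke at near end)
β1 →J3  (J3 needs exactly one e-in)
β2 →I1  (I1: I, integral causality)
β4 →I2  (I2: I, integral causality)
β0 →J1  (J1: bond 4 brought flow, rest push out)
β5 →J2  (J2 needs exactly one e-in)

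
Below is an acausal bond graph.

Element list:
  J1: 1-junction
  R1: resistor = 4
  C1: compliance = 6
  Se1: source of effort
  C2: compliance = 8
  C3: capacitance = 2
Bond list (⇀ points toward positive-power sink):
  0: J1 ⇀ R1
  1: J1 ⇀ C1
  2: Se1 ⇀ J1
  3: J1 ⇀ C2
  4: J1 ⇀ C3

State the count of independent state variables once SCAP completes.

3  (C1, C2, C3 all integral)

#2 stroke→J1  (Se1 (Se) sets effort on bond)
#1 stroke→J1  (C1 integral (e out))
#3 stroke→J1  (C2: C, integral causality)
#4 stroke→J1  (C3 integral (e out))
#0 stroke→R1  (J1: last free bond brings flow in)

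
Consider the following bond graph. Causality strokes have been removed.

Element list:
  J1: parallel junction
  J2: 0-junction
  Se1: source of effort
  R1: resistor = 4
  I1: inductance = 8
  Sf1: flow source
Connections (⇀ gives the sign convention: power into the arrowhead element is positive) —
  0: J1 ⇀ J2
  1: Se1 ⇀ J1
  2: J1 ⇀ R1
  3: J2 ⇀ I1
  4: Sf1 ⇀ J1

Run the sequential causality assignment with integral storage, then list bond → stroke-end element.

bond 0 |J2
bond 1 |J1
bond 2 |R1
bond 3 |I1
bond 4 |Sf1

#1 stroke at J1  (source Se1 imposes e)
#4 stroke at Sf1  (source Sf1 imposes f)
#0 stroke at J2  (J1 effort already set via bond 1)
#2 stroke at R1  (common-e at J1 fixed by 1)
#3 stroke at I1  (0-jn J2 has e-setter on 0)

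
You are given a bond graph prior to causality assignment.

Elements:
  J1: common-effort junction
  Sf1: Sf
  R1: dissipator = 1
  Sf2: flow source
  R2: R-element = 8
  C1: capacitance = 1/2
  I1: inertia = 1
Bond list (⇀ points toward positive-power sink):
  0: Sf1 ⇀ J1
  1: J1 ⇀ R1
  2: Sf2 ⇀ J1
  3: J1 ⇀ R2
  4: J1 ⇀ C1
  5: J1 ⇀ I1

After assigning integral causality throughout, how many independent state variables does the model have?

b0 →Sf1  (source Sf1 imposes f)
b2 →Sf2  (Sf2: flow source, stroke at near end)
b4 →J1  (prefer integral on C1)
b1 →R1  (0-jn J1 has e-setter on 4)
b3 →R2  (J1: bond 4 brought effort, rest push out)
b5 →I1  (J1: bond 4 brought effort, rest push out)

2  (C1, I1 all integral)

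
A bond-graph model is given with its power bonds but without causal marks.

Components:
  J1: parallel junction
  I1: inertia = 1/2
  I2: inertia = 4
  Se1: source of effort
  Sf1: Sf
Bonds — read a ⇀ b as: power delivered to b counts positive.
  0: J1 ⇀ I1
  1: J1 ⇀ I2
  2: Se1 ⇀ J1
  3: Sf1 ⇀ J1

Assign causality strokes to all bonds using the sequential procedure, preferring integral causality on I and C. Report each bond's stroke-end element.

bond 2 →J1  (Se1 fixes effort; stroke away)
bond 3 →Sf1  (source Sf1 imposes f)
bond 0 →I1  (common-e at J1 fixed by 2)
bond 1 →I2  (J1 effort already set via bond 2)

b0 |I1
b1 |I2
b2 |J1
b3 |Sf1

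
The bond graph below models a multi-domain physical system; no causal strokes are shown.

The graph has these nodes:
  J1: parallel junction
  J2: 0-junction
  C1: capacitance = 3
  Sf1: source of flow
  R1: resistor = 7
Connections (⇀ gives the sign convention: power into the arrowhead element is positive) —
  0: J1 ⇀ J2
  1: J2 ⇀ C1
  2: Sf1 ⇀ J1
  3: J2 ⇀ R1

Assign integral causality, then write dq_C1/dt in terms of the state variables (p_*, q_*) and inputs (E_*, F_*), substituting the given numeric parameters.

b2 →Sf1  (Sf1: flow source, stroke at near end)
b0 →J1  (only one effort-in slot at J1)
b1 →J2  (C1 outputs effort q/C1)
b3 →R1  (common-e at J2 fixed by 1)

dq_C1/dt = F_Sf1 - q_C1/21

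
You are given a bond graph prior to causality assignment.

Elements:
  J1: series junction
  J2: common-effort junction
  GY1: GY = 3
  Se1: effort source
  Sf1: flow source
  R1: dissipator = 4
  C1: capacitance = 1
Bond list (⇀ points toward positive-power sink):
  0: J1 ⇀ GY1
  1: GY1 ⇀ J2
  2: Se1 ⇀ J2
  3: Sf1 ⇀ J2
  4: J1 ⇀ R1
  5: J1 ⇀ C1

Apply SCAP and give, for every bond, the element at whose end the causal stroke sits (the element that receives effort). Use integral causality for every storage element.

bond 2 |J2  (Se1 (Se) sets effort on bond)
bond 3 |Sf1  (Sf1 (Sf) sets flow on bond)
bond 1 |GY1  (common-e at J2 fixed by 2)
bond 0 |GY1  (through GY1, causality inverts; strokes same side of GY1)
bond 4 |J1  (J1 flow already set via bond 0)
bond 5 |J1  (1-jn J1 has f-setter on 0)

b0 →GY1
b1 →GY1
b2 →J2
b3 →Sf1
b4 →J1
b5 →J1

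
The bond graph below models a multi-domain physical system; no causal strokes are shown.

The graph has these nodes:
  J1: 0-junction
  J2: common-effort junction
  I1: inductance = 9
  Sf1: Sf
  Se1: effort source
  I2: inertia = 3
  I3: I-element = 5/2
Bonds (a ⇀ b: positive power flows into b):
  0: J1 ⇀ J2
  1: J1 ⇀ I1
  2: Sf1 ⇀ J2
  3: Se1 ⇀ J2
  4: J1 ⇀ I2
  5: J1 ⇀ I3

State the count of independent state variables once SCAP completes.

3  (I1, I2, I3 all integral)

bond 2 →Sf1  (source Sf1 imposes f)
bond 3 →J2  (source Se1 imposes e)
bond 0 →J1  (J2: bond 3 brought effort, rest push out)
bond 1 →I1  (J1: bond 0 brought effort, rest push out)
bond 4 →I2  (common-e at J1 fixed by 0)
bond 5 →I3  (J1 effort already set via bond 0)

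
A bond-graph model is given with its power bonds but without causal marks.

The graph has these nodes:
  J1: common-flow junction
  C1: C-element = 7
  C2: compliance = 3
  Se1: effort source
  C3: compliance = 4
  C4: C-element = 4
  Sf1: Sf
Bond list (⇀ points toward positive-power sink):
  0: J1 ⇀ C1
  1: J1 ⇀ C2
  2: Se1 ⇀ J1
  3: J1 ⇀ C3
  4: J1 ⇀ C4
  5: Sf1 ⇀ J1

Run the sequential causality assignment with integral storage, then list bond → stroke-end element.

β0 stroke→J1
β1 stroke→J1
β2 stroke→J1
β3 stroke→J1
β4 stroke→J1
β5 stroke→Sf1

b2 →J1  (Se1 fixes effort; stroke away)
b5 →Sf1  (Sf1 fixes flow; stroke at Sf1)
b0 →J1  (J1 flow already set via bond 5)
b1 →J1  (J1: bond 5 brought flow, rest push out)
b3 →J1  (common-f at J1 fixed by 5)
b4 →J1  (common-f at J1 fixed by 5)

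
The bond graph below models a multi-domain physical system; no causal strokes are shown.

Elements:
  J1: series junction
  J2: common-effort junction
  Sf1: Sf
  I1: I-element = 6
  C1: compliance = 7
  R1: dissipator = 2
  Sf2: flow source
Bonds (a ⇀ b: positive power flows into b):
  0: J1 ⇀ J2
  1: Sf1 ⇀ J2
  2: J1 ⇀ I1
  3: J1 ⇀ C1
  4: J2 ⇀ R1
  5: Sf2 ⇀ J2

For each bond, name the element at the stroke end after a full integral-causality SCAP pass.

b1 stroke→Sf1  (Sf1 (Sf) sets flow on bond)
b5 stroke→Sf2  (Sf2: flow source, stroke at near end)
b2 stroke→I1  (I1: I, integral causality)
b0 stroke→J1  (common-f at J1 fixed by 2)
b3 stroke→J1  (1-jn J1 has f-setter on 2)
b4 stroke→J2  (J2 needs exactly one e-in)

β0 stroke→J1
β1 stroke→Sf1
β2 stroke→I1
β3 stroke→J1
β4 stroke→J2
β5 stroke→Sf2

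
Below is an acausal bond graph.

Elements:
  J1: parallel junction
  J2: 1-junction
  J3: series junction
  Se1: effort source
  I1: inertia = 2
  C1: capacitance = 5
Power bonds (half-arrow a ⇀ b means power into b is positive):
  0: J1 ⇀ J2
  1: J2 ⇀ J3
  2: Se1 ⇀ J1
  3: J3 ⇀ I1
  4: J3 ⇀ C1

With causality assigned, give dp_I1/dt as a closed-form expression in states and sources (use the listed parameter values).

b2 stroke→J1  (source Se1 imposes e)
b0 stroke→J2  (0-jn J1 has e-setter on 2)
b1 stroke→J3  (J2: last free bond brings flow in)
b3 stroke→I1  (prefer integral on I1)
b4 stroke→J3  (1-jn J3 has f-setter on 3)

dp_I1/dt = E_Se1 - q_C1/5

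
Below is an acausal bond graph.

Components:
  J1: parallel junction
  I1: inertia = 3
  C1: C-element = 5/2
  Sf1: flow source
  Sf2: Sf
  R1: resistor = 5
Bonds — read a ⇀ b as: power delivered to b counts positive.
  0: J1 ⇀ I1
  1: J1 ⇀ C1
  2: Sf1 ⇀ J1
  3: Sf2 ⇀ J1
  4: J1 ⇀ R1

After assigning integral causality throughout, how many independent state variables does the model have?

β2 |Sf1  (Sf1 (Sf) sets flow on bond)
β3 |Sf2  (Sf2 fixes flow; stroke at Sf2)
β0 |I1  (I1: I, integral causality)
β1 |J1  (C1 outputs effort q/C1)
β4 |R1  (0-jn J1 has e-setter on 1)

2  (C1, I1 all integral)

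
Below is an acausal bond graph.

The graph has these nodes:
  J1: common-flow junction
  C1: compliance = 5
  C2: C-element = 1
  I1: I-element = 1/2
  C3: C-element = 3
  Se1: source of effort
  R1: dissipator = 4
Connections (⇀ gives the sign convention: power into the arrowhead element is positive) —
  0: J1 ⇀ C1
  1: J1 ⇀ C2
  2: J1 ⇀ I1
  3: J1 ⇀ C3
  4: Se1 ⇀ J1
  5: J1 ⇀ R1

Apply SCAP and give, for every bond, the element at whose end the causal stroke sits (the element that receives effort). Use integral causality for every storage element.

β4 stroke at J1  (source Se1 imposes e)
β0 stroke at J1  (prefer integral on C1)
β1 stroke at J1  (C2: C, integral causality)
β2 stroke at I1  (I1 integral (f out))
β3 stroke at J1  (J1: bond 2 brought flow, rest push out)
β5 stroke at J1  (J1 flow already set via bond 2)

#0 stroke at J1
#1 stroke at J1
#2 stroke at I1
#3 stroke at J1
#4 stroke at J1
#5 stroke at J1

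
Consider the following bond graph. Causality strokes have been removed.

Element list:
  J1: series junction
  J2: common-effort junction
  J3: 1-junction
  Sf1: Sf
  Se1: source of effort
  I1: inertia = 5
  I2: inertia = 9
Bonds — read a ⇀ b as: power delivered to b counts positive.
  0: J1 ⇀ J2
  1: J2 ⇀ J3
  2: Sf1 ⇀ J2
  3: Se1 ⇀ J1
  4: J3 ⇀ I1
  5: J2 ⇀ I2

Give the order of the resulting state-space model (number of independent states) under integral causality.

2  (I1, I2 all integral)

β2 →Sf1  (Sf1 (Sf) sets flow on bond)
β3 →J1  (Se1: effort source, stroke at far end)
β0 →J2  (only one flow-in slot at J1)
β1 →J3  (J2 effort already set via bond 0)
β5 →I2  (J2 effort already set via bond 0)
β4 →I1  (only one flow-in slot at J3)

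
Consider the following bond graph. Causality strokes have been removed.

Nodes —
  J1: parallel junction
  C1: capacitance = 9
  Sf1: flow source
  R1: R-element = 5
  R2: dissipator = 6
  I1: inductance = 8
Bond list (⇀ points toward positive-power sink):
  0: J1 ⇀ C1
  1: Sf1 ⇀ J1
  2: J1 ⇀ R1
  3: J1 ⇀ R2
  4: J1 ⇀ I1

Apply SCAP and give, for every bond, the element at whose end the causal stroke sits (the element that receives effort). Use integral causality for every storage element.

bond 0 →J1
bond 1 →Sf1
bond 2 →R1
bond 3 →R2
bond 4 →I1

bond 1 stroke at Sf1  (Sf1: flow source, stroke at near end)
bond 0 stroke at J1  (C1 integral (e out))
bond 2 stroke at R1  (0-jn J1 has e-setter on 0)
bond 3 stroke at R2  (J1: bond 0 brought effort, rest push out)
bond 4 stroke at I1  (0-jn J1 has e-setter on 0)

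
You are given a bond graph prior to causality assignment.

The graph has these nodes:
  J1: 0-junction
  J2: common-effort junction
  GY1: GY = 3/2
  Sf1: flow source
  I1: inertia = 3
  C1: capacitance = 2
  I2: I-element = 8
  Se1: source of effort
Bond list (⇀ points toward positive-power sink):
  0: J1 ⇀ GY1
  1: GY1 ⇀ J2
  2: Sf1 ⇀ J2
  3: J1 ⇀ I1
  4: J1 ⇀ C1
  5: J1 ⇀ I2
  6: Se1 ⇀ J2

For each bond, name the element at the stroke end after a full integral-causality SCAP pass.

β2 stroke at Sf1  (Sf1 fixes flow; stroke at Sf1)
β6 stroke at J2  (Se1 fixes effort; stroke away)
β1 stroke at GY1  (common-e at J2 fixed by 6)
β0 stroke at GY1  (through GY1, causality inverts; strokes same side of GY1)
β3 stroke at I1  (prefer integral on I1)
β4 stroke at J1  (C1 outputs effort q/C1)
β5 stroke at I2  (common-e at J1 fixed by 4)

bond 0 stroke→GY1
bond 1 stroke→GY1
bond 2 stroke→Sf1
bond 3 stroke→I1
bond 4 stroke→J1
bond 5 stroke→I2
bond 6 stroke→J2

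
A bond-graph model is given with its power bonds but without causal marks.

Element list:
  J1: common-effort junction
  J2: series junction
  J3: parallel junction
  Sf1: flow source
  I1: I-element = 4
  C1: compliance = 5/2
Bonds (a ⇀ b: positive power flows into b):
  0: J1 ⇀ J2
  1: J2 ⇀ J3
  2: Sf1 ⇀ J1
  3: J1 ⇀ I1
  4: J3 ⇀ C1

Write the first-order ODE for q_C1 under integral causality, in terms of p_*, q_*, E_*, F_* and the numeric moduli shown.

dq_C1/dt = F_Sf1 - p_I1/4

β2 →Sf1  (source Sf1 imposes f)
β3 →I1  (I1: I, integral causality)
β0 →J1  (J1: last free bond brings effort in)
β1 →J2  (J2 flow already set via bond 0)
β4 →J3  (J3: last free bond brings effort in)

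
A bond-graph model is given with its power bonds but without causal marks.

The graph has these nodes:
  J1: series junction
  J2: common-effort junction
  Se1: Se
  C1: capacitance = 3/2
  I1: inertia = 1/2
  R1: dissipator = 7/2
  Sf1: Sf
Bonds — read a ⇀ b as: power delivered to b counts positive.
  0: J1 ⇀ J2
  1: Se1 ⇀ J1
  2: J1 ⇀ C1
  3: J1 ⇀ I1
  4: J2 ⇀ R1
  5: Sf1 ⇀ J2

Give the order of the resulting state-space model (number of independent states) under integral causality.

b1 |J1  (source Se1 imposes e)
b5 |Sf1  (source Sf1 imposes f)
b2 |J1  (C1 outputs effort q/C1)
b3 |I1  (I1: I, integral causality)
b0 |J1  (1-jn J1 has f-setter on 3)
b4 |J2  (J2: last free bond brings effort in)

2  (C1, I1 all integral)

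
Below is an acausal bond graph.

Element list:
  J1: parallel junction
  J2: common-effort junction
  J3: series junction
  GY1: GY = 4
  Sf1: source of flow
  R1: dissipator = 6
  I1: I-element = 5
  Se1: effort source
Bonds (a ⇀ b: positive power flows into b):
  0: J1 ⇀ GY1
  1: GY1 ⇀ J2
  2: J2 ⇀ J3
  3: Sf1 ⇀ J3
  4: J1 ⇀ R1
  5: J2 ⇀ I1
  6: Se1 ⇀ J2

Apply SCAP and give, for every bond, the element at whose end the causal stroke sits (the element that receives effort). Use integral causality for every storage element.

β0 stroke at GY1
β1 stroke at GY1
β2 stroke at J3
β3 stroke at Sf1
β4 stroke at J1
β5 stroke at I1
β6 stroke at J2

b3 stroke→Sf1  (source Sf1 imposes f)
b6 stroke→J2  (source Se1 imposes e)
b1 stroke→GY1  (J2: bond 6 brought effort, rest push out)
b2 stroke→J3  (J2 effort already set via bond 6)
b5 stroke→I1  (J2: bond 6 brought effort, rest push out)
b0 stroke→GY1  (through GY1, causality inverts; strokes same side of GY1)
b4 stroke→J1  (J1: last free bond brings effort in)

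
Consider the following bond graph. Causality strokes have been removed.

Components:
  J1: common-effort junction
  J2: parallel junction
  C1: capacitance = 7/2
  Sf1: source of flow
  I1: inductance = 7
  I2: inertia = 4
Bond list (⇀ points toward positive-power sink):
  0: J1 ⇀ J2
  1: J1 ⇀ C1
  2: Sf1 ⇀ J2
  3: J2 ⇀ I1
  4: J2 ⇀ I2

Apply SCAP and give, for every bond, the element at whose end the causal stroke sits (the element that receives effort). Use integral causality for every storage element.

b2 →Sf1  (Sf1 fixes flow; stroke at Sf1)
b1 →J1  (C1 integral (e out))
b0 →J2  (J1: bond 1 brought effort, rest push out)
b3 →I1  (J2 effort already set via bond 0)
b4 →I2  (common-e at J2 fixed by 0)

β0 →J2
β1 →J1
β2 →Sf1
β3 →I1
β4 →I2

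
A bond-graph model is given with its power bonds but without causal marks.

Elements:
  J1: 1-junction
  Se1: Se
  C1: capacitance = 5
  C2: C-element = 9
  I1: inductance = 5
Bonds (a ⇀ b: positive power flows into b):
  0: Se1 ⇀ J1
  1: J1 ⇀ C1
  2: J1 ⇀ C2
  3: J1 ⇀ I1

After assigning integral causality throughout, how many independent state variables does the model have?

#0 →J1  (Se1 fixes effort; stroke away)
#1 →J1  (C1 integral (e out))
#2 →J1  (prefer integral on C2)
#3 →I1  (J1 needs exactly one f-in)

3  (C1, C2, I1 all integral)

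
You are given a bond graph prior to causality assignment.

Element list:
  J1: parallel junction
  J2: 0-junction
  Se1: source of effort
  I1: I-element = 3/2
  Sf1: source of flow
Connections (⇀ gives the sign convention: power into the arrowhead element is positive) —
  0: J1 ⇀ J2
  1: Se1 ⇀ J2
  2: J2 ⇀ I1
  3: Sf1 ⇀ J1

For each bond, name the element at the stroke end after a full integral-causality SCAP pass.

β0 stroke→J1
β1 stroke→J2
β2 stroke→I1
β3 stroke→Sf1

#1 stroke→J2  (Se1 fixes effort; stroke away)
#3 stroke→Sf1  (source Sf1 imposes f)
#0 stroke→J1  (closing 0-jn rule on J1)
#2 stroke→I1  (J2: bond 1 brought effort, rest push out)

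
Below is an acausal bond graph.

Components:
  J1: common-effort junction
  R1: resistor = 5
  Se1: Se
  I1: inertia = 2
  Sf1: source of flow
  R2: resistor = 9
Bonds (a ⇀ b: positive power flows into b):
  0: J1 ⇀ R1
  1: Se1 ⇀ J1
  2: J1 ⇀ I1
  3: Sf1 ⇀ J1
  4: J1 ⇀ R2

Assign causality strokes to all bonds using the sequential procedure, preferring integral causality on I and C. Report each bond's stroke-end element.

bond 1 |J1  (source Se1 imposes e)
bond 3 |Sf1  (Sf1: flow source, stroke at near end)
bond 0 |R1  (J1: bond 1 brought effort, rest push out)
bond 2 |I1  (common-e at J1 fixed by 1)
bond 4 |R2  (common-e at J1 fixed by 1)

bond 0 stroke at R1
bond 1 stroke at J1
bond 2 stroke at I1
bond 3 stroke at Sf1
bond 4 stroke at R2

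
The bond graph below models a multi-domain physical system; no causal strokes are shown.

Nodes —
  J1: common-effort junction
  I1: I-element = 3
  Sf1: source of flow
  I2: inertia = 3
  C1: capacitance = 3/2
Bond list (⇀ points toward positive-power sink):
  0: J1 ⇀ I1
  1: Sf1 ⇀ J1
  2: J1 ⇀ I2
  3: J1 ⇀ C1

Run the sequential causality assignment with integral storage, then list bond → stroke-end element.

b1 →Sf1  (Sf1: flow source, stroke at near end)
b0 →I1  (I1: I, integral causality)
b2 →I2  (prefer integral on I2)
b3 →J1  (only one effort-in slot at J1)

bond 0 →I1
bond 1 →Sf1
bond 2 →I2
bond 3 →J1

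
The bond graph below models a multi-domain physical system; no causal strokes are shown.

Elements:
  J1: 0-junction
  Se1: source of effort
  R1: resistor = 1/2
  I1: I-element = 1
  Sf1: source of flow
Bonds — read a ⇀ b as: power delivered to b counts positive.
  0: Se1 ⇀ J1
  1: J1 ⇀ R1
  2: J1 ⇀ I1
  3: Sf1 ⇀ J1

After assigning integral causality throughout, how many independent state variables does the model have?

bond 0 stroke at J1  (source Se1 imposes e)
bond 3 stroke at Sf1  (Sf1 (Sf) sets flow on bond)
bond 1 stroke at R1  (0-jn J1 has e-setter on 0)
bond 2 stroke at I1  (common-e at J1 fixed by 0)

1  (I1 all integral)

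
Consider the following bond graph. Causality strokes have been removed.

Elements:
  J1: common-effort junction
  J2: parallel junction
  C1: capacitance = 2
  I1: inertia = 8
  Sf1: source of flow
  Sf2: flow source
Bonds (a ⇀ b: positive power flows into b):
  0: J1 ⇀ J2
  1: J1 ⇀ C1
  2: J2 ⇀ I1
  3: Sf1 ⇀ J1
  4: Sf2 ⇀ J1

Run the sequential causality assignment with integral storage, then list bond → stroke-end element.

b3 stroke at Sf1  (Sf1: flow source, stroke at near end)
b4 stroke at Sf2  (Sf2 (Sf) sets flow on bond)
b1 stroke at J1  (C1 integral (e out))
b0 stroke at J2  (common-e at J1 fixed by 1)
b2 stroke at I1  (J2 effort already set via bond 0)

b0 |J2
b1 |J1
b2 |I1
b3 |Sf1
b4 |Sf2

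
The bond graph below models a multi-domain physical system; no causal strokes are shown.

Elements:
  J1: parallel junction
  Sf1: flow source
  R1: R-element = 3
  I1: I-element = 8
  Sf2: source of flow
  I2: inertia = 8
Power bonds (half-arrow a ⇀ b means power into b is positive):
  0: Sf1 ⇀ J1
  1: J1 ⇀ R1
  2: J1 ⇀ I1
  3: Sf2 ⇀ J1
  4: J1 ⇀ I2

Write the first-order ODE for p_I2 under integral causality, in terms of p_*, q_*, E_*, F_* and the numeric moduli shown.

bond 0 →Sf1  (Sf1 fixes flow; stroke at Sf1)
bond 3 →Sf2  (Sf2: flow source, stroke at near end)
bond 2 →I1  (prefer integral on I1)
bond 4 →I2  (prefer integral on I2)
bond 1 →J1  (closing 0-jn rule on J1)

dp_I2/dt = 3*F_Sf1 + 3*F_Sf2 - 3*p_I1/8 - 3*p_I2/8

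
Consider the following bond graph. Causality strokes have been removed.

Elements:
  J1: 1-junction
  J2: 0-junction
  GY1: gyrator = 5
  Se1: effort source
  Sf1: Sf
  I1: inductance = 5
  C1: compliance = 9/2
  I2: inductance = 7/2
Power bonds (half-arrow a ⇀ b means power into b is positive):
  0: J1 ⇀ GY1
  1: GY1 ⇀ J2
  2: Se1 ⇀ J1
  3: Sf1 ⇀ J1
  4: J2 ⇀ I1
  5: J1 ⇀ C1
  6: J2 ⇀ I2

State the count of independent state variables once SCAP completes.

#2 stroke→J1  (Se1 fixes effort; stroke away)
#3 stroke→Sf1  (source Sf1 imposes f)
#0 stroke→J1  (J1: bond 3 brought flow, rest push out)
#5 stroke→J1  (common-f at J1 fixed by 3)
#1 stroke→J2  (GY GY1: same side as bond 0)
#4 stroke→I1  (J2 effort already set via bond 1)
#6 stroke→I2  (J2: bond 1 brought effort, rest push out)

3  (C1, I1, I2 all integral)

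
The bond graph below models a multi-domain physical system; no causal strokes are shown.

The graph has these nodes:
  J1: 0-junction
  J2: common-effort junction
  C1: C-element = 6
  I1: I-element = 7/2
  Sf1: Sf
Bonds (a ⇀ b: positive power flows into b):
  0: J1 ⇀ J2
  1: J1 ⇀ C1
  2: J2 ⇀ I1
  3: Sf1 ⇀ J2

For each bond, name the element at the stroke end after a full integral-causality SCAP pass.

#0 |J2
#1 |J1
#2 |I1
#3 |Sf1

#3 stroke→Sf1  (Sf1: flow source, stroke at near end)
#1 stroke→J1  (prefer integral on C1)
#0 stroke→J2  (J1 effort already set via bond 1)
#2 stroke→I1  (J2 effort already set via bond 0)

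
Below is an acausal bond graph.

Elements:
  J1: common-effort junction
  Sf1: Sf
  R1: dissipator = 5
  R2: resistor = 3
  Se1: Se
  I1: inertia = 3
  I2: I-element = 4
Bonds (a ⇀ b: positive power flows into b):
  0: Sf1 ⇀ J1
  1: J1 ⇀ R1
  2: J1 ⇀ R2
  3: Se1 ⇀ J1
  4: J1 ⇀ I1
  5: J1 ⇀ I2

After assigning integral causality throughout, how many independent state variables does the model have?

bond 0 |Sf1  (Sf1: flow source, stroke at near end)
bond 3 |J1  (Se1: effort source, stroke at far end)
bond 1 |R1  (J1: bond 3 brought effort, rest push out)
bond 2 |R2  (J1 effort already set via bond 3)
bond 4 |I1  (J1: bond 3 brought effort, rest push out)
bond 5 |I2  (common-e at J1 fixed by 3)

2  (I1, I2 all integral)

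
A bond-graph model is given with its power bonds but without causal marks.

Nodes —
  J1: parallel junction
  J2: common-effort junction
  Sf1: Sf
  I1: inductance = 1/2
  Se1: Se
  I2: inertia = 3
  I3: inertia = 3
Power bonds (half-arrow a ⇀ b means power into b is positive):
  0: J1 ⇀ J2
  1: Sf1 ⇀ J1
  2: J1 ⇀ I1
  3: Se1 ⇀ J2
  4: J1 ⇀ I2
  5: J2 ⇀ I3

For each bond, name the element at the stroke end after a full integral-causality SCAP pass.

b0 stroke→J1
b1 stroke→Sf1
b2 stroke→I1
b3 stroke→J2
b4 stroke→I2
b5 stroke→I3

#1 stroke at Sf1  (Sf1 fixes flow; stroke at Sf1)
#3 stroke at J2  (source Se1 imposes e)
#0 stroke at J1  (0-jn J2 has e-setter on 3)
#5 stroke at I3  (J2 effort already set via bond 3)
#2 stroke at I1  (J1 effort already set via bond 0)
#4 stroke at I2  (0-jn J1 has e-setter on 0)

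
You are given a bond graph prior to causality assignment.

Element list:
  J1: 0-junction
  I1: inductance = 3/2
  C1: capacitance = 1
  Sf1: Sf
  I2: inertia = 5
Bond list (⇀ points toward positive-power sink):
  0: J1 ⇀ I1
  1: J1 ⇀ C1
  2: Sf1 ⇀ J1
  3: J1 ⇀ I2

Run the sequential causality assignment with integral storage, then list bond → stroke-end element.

β0 stroke→I1
β1 stroke→J1
β2 stroke→Sf1
β3 stroke→I2

β2 stroke→Sf1  (Sf1: flow source, stroke at near end)
β0 stroke→I1  (I1 integral (f out))
β1 stroke→J1  (prefer integral on C1)
β3 stroke→I2  (J1: bond 1 brought effort, rest push out)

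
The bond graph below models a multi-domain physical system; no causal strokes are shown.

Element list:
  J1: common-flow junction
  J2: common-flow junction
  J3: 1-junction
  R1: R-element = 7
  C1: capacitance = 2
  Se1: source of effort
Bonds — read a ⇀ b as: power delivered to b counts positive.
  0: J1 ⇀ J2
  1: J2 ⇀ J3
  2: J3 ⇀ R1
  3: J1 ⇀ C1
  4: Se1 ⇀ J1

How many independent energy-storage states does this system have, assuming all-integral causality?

1  (C1 all integral)

b4 →J1  (Se1 (Se) sets effort on bond)
b3 →J1  (C1 outputs effort q/C1)
b0 →J2  (J1: last free bond brings flow in)
b1 →J3  (J2: last free bond brings flow in)
b2 →R1  (J3 needs exactly one f-in)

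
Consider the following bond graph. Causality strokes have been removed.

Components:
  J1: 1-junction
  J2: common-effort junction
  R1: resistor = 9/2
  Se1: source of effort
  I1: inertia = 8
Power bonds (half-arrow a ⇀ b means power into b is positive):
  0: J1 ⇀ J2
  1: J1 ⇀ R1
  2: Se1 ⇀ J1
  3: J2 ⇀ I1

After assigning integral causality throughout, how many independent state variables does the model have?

1  (I1 all integral)

#2 stroke at J1  (Se1 fixes effort; stroke away)
#3 stroke at I1  (I1 integral (f out))
#0 stroke at J2  (J2: last free bond brings effort in)
#1 stroke at J1  (J1 flow already set via bond 0)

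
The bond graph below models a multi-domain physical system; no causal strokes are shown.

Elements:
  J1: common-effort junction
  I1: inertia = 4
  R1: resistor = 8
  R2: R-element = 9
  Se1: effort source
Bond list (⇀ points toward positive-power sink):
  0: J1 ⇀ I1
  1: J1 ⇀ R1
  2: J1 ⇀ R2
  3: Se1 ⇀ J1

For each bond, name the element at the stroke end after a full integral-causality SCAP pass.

β0 stroke at I1
β1 stroke at R1
β2 stroke at R2
β3 stroke at J1

b3 stroke→J1  (Se1: effort source, stroke at far end)
b0 stroke→I1  (J1: bond 3 brought effort, rest push out)
b1 stroke→R1  (J1 effort already set via bond 3)
b2 stroke→R2  (0-jn J1 has e-setter on 3)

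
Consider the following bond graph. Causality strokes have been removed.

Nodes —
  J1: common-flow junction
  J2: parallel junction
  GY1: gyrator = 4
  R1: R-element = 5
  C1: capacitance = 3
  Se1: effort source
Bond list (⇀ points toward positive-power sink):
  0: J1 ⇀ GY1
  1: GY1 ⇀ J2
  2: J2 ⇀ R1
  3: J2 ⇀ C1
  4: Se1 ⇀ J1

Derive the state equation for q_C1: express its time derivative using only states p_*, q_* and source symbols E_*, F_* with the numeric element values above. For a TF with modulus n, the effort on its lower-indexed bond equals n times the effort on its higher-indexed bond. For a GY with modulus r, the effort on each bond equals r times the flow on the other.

dq_C1/dt = E_Se1/4 - q_C1/15

b4 stroke at J1  (Se1: effort source, stroke at far end)
b0 stroke at GY1  (only one flow-in slot at J1)
b1 stroke at GY1  (through GY1, causality inverts; strokes same side of GY1)
b3 stroke at J2  (C1 integral (e out))
b2 stroke at R1  (0-jn J2 has e-setter on 3)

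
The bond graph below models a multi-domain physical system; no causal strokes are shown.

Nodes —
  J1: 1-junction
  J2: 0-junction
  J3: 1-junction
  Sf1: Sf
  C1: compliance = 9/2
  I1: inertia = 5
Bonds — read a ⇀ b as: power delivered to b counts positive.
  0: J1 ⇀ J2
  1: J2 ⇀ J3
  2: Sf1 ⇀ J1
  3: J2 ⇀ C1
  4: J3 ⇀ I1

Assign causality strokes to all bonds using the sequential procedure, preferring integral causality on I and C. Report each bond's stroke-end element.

b2 stroke at Sf1  (Sf1: flow source, stroke at near end)
b0 stroke at J1  (common-f at J1 fixed by 2)
b3 stroke at J2  (C1 integral (e out))
b1 stroke at J3  (J2 effort already set via bond 3)
b4 stroke at I1  (closing 1-jn rule on J3)

bond 0 stroke→J1
bond 1 stroke→J3
bond 2 stroke→Sf1
bond 3 stroke→J2
bond 4 stroke→I1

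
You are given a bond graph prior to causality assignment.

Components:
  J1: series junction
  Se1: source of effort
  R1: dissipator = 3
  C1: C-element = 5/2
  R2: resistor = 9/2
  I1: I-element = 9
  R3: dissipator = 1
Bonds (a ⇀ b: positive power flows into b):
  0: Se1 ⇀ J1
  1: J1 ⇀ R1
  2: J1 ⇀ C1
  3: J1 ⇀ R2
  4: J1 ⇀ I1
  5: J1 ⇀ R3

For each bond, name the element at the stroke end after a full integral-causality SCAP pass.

#0 →J1
#1 →J1
#2 →J1
#3 →J1
#4 →I1
#5 →J1

bond 0 |J1  (source Se1 imposes e)
bond 2 |J1  (prefer integral on C1)
bond 4 |I1  (I1 integral (f out))
bond 1 |J1  (J1: bond 4 brought flow, rest push out)
bond 3 |J1  (J1: bond 4 brought flow, rest push out)
bond 5 |J1  (J1: bond 4 brought flow, rest push out)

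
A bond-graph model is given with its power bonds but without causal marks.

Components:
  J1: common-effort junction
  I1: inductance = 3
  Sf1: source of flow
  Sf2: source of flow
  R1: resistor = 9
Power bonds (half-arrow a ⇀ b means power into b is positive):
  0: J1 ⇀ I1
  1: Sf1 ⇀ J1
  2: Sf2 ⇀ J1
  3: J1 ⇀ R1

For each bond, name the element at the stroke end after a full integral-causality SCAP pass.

bond 1 →Sf1  (Sf1 (Sf) sets flow on bond)
bond 2 →Sf2  (Sf2: flow source, stroke at near end)
bond 0 →I1  (I1 outputs flow p/I1)
bond 3 →J1  (only one effort-in slot at J1)

bond 0 |I1
bond 1 |Sf1
bond 2 |Sf2
bond 3 |J1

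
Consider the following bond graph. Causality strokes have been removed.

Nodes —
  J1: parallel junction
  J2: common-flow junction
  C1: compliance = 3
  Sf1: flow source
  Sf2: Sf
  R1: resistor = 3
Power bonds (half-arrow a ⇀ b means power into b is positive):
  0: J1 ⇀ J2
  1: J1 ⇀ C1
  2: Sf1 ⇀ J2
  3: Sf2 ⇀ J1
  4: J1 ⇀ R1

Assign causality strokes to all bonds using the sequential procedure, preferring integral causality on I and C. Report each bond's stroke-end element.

#2 stroke→Sf1  (Sf1 (Sf) sets flow on bond)
#3 stroke→Sf2  (Sf2: flow source, stroke at near end)
#0 stroke→J2  (1-jn J2 has f-setter on 2)
#1 stroke→J1  (C1: C, integral causality)
#4 stroke→R1  (0-jn J1 has e-setter on 1)

b0 stroke at J2
b1 stroke at J1
b2 stroke at Sf1
b3 stroke at Sf2
b4 stroke at R1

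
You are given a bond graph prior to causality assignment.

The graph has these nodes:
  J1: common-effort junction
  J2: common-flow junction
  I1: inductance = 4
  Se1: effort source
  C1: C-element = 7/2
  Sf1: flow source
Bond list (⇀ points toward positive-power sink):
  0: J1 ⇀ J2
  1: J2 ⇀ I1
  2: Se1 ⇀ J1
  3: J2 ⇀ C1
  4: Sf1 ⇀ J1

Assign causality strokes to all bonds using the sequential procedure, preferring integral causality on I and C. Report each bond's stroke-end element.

#2 →J1  (source Se1 imposes e)
#4 →Sf1  (Sf1: flow source, stroke at near end)
#0 →J2  (J1: bond 2 brought effort, rest push out)
#1 →I1  (I1 integral (f out))
#3 →J2  (J2 flow already set via bond 1)

#0 →J2
#1 →I1
#2 →J1
#3 →J2
#4 →Sf1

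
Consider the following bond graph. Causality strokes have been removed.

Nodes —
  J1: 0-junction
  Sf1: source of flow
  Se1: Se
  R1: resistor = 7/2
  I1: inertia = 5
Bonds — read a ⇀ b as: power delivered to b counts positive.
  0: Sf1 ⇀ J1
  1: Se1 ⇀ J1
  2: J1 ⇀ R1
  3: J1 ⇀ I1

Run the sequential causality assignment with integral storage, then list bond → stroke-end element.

bond 0 |Sf1
bond 1 |J1
bond 2 |R1
bond 3 |I1

b0 stroke at Sf1  (Sf1 fixes flow; stroke at Sf1)
b1 stroke at J1  (Se1 (Se) sets effort on bond)
b2 stroke at R1  (common-e at J1 fixed by 1)
b3 stroke at I1  (0-jn J1 has e-setter on 1)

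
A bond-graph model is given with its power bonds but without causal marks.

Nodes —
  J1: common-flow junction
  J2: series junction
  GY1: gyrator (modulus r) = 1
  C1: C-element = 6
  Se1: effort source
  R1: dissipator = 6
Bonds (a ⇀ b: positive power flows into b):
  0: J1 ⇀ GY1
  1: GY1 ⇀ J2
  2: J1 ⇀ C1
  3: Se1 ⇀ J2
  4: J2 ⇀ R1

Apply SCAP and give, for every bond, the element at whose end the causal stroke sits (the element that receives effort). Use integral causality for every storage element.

bond 0 stroke→GY1
bond 1 stroke→GY1
bond 2 stroke→J1
bond 3 stroke→J2
bond 4 stroke→J2

β3 →J2  (Se1: effort source, stroke at far end)
β2 →J1  (prefer integral on C1)
β0 →GY1  (only one flow-in slot at J1)
β1 →GY1  (GY GY1: same side as bond 0)
β4 →J2  (common-f at J2 fixed by 1)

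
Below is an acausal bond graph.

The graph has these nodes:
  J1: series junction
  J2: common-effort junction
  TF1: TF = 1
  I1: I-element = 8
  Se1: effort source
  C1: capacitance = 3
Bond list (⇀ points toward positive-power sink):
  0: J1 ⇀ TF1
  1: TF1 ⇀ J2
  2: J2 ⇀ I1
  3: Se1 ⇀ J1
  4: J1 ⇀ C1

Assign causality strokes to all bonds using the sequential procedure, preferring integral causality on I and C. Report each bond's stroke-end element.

bond 3 stroke→J1  (Se1 (Se) sets effort on bond)
bond 2 stroke→I1  (I1: I, integral causality)
bond 1 stroke→J2  (J2 needs exactly one e-in)
bond 0 stroke→TF1  (through TF1, causality passes straight; one stroke at TF1)
bond 4 stroke→J1  (J1: bond 0 brought flow, rest push out)

b0 →TF1
b1 →J2
b2 →I1
b3 →J1
b4 →J1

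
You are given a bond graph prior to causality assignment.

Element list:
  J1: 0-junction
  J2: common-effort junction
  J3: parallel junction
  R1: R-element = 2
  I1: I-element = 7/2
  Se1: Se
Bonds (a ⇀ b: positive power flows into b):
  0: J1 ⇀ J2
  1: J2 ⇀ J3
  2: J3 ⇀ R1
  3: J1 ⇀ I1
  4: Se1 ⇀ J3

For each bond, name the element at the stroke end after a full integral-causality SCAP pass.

β4 stroke→J3  (Se1 (Se) sets effort on bond)
β1 stroke→J2  (J3 effort already set via bond 4)
β2 stroke→R1  (J3: bond 4 brought effort, rest push out)
β0 stroke→J1  (common-e at J2 fixed by 1)
β3 stroke→I1  (J1: bond 0 brought effort, rest push out)

#0 stroke→J1
#1 stroke→J2
#2 stroke→R1
#3 stroke→I1
#4 stroke→J3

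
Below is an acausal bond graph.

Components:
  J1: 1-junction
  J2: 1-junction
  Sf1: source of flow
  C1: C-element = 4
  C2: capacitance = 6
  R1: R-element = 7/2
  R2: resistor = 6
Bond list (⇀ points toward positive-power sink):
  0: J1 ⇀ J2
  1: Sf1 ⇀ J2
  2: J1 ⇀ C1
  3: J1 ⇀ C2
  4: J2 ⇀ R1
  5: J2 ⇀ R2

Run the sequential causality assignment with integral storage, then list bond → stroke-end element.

b1 stroke→Sf1  (source Sf1 imposes f)
b0 stroke→J2  (J2 flow already set via bond 1)
b4 stroke→J2  (common-f at J2 fixed by 1)
b5 stroke→J2  (common-f at J2 fixed by 1)
b2 stroke→J1  (1-jn J1 has f-setter on 0)
b3 stroke→J1  (J1: bond 0 brought flow, rest push out)

bond 0 →J2
bond 1 →Sf1
bond 2 →J1
bond 3 →J1
bond 4 →J2
bond 5 →J2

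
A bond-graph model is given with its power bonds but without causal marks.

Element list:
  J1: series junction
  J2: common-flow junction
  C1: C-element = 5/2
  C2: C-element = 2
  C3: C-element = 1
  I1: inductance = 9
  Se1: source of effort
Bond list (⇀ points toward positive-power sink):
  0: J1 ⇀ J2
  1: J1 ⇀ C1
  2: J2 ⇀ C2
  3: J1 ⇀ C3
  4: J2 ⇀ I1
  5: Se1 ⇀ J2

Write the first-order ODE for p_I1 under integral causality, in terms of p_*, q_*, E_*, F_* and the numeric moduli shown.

dp_I1/dt = E_Se1 - 2*q_C1/5 - q_C2/2 - q_C3

#5 stroke at J2  (Se1 (Se) sets effort on bond)
#1 stroke at J1  (C1: C, integral causality)
#2 stroke at J2  (prefer integral on C2)
#3 stroke at J1  (C3: C, integral causality)
#0 stroke at J2  (J1 needs exactly one f-in)
#4 stroke at I1  (J2: last free bond brings flow in)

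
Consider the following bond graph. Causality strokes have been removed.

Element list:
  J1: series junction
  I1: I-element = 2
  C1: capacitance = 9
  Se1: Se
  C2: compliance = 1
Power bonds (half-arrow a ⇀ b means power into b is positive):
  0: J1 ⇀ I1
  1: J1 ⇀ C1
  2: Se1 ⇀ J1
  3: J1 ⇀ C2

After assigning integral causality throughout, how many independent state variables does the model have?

b2 stroke at J1  (Se1: effort source, stroke at far end)
b0 stroke at I1  (I1 outputs flow p/I1)
b1 stroke at J1  (common-f at J1 fixed by 0)
b3 stroke at J1  (J1 flow already set via bond 0)

3  (C1, C2, I1 all integral)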